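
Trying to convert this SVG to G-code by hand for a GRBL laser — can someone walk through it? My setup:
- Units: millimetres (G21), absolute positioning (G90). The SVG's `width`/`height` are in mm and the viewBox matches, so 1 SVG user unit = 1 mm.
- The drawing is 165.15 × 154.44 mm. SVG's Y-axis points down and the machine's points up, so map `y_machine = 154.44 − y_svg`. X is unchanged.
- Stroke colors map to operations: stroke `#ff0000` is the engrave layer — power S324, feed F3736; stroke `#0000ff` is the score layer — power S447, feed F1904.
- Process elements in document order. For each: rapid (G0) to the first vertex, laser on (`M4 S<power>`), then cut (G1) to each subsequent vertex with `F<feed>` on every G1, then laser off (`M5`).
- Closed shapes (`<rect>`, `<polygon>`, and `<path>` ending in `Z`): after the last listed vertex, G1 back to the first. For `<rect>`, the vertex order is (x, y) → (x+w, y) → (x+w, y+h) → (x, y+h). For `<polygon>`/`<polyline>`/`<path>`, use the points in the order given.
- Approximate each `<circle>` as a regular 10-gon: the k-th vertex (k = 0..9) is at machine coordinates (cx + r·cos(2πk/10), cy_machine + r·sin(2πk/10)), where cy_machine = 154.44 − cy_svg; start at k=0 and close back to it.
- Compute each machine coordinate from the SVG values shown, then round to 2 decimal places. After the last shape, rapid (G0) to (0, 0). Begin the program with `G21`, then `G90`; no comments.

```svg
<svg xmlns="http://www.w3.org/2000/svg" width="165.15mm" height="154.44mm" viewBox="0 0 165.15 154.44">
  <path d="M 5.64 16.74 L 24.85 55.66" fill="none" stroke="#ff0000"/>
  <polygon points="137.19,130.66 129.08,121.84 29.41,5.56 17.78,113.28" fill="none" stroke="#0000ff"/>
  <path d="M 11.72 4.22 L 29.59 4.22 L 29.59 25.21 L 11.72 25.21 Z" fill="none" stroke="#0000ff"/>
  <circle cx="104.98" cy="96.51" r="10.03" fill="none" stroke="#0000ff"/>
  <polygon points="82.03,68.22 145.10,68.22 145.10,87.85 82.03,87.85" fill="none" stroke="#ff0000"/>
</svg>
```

Since the viewBox matches the mm dimensions, user units are millimetres directly. The only transform is the Y-flip y_m = 154.44 − y_svg.

Shape 1 is a line segment drawn with `<path>`. Its stroke #ff0000 means engrave at S324, F3736. After flipping Y the toolpath is (5.64,137.70) → (24.85,98.78).

Shape 2 is a closed polygon drawn with `<polygon>`. Its stroke #0000ff means score at S447, F1904. After flipping Y the toolpath is (137.19,23.78) → (129.08,32.60) → (29.41,148.88) → (17.78,41.16) → (137.19,23.78), returning to the start.

Shape 3 is a rectangle drawn with `<path>`. Its stroke #0000ff means score at S447, F1904. After flipping Y the toolpath is (11.72,150.22) → (29.59,150.22) → (29.59,129.23) → (11.72,129.23) → (11.72,150.22), returning to the start.

Shape 4 is a circle drawn with `<circle>`. Its stroke #0000ff means score at S447, F1904. After flipping Y the toolpath is (115.01,57.93) → (113.09,63.83) → (108.08,67.47) → (101.88,67.47) → (96.87,63.83) → (94.95,57.93) → (96.87,52.03) → (101.88,48.39) → (108.08,48.39) → (113.09,52.03) → (115.01,57.93), returning to the start.

Shape 5 is a rectangle drawn with `<polygon>`. Its stroke #ff0000 means engrave at S324, F3736. After flipping Y the toolpath is (82.03,86.22) → (145.10,86.22) → (145.10,66.59) → (82.03,66.59) → (82.03,86.22), returning to the start.

G21
G90
G0 X5.64 Y137.70
M4 S324
G1 X24.85 Y98.78 F3736
M5
G0 X137.19 Y23.78
M4 S447
G1 X129.08 Y32.60 F1904
G1 X29.41 Y148.88 F1904
G1 X17.78 Y41.16 F1904
G1 X137.19 Y23.78 F1904
M5
G0 X11.72 Y150.22
M4 S447
G1 X29.59 Y150.22 F1904
G1 X29.59 Y129.23 F1904
G1 X11.72 Y129.23 F1904
G1 X11.72 Y150.22 F1904
M5
G0 X115.01 Y57.93
M4 S447
G1 X113.09 Y63.83 F1904
G1 X108.08 Y67.47 F1904
G1 X101.88 Y67.47 F1904
G1 X96.87 Y63.83 F1904
G1 X94.95 Y57.93 F1904
G1 X96.87 Y52.03 F1904
G1 X101.88 Y48.39 F1904
G1 X108.08 Y48.39 F1904
G1 X113.09 Y52.03 F1904
G1 X115.01 Y57.93 F1904
M5
G0 X82.03 Y86.22
M4 S324
G1 X145.10 Y86.22 F3736
G1 X145.10 Y66.59 F3736
G1 X82.03 Y66.59 F3736
G1 X82.03 Y86.22 F3736
M5
G0 X0.00 Y0.00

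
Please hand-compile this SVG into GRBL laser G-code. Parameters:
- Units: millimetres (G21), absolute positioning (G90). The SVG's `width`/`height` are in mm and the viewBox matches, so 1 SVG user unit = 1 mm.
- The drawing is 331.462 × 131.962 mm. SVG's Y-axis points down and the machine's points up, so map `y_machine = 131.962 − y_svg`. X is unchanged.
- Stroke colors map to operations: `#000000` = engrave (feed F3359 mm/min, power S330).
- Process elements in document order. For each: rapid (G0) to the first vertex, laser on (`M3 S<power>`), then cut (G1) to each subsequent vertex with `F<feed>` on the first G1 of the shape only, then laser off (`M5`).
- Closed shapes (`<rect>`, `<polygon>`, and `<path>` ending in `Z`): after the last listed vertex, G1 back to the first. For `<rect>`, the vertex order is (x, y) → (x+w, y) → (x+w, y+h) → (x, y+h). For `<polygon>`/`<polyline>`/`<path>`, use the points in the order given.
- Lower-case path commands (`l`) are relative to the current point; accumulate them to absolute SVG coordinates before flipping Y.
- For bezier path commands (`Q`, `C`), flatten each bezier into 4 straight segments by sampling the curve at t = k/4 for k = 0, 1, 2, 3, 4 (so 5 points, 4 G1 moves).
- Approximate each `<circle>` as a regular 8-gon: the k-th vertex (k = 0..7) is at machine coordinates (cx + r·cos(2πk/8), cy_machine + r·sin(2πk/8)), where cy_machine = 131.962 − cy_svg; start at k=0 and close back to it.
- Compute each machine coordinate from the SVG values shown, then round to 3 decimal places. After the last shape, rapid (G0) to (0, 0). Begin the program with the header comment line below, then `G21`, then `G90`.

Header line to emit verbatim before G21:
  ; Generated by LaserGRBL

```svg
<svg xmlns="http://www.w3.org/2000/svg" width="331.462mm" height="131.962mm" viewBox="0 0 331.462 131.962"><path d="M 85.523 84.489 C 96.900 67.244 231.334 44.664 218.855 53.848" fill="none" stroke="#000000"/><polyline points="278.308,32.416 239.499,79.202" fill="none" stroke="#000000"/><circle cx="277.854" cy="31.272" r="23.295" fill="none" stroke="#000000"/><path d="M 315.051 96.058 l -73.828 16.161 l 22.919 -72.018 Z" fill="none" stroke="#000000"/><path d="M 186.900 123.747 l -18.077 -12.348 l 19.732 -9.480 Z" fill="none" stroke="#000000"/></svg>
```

; Generated by LaserGRBL
G21
G90
G0 X85.523 Y47.473
M3 S330
G1 X112.911 Y60.827 F3359
G1 X161.135 Y72.704
G1 X204.886 Y79.626
G1 X218.855 Y78.114
M5
G0 X278.308 Y99.546
M3 S330
G1 X239.499 Y52.760 F3359
M5
G0 X301.149 Y100.690
M3 S330
G1 X294.326 Y117.162 F3359
G1 X277.854 Y123.985
G1 X261.382 Y117.162
G1 X254.559 Y100.690
G1 X261.382 Y84.218
G1 X277.854 Y77.395
G1 X294.326 Y84.218
G1 X301.149 Y100.690
M5
G0 X315.051 Y35.904
M3 S330
G1 X241.223 Y19.743 F3359
G1 X264.142 Y91.761
G1 X315.051 Y35.904
M5
G0 X186.900 Y8.215
M3 S330
G1 X168.823 Y20.563 F3359
G1 X188.555 Y30.043
G1 X186.900 Y8.215
M5
G0 X0.000 Y0.000

viewBox `0 0 331.462 131.962` with mm width/height → 1 unit = 1 mm. Flip: y_m = 131.962 − y_svg.

**Shape 1** — `<path>` cubic bezier, stroke `#000000` → engrave (S330, F3359). Control points (SVG): P0=(85.523,84.489), P1=(96.900,67.244), P2=(231.334,44.664), P3=(218.855,53.848); sampled at t=k/4. Machine vertices: (85.523,47.473) → (112.911,60.827) → (161.135,72.704) → (204.886,79.626) → (218.855,78.114). Open path.

**Shape 2** — `<polyline>` line segment, stroke `#000000` → engrave (S330, F3359). Machine vertices: (278.308,99.546) → (239.499,52.760). Open path.

**Shape 3** — `<circle>` circle, stroke `#000000` → engrave (S330, F3359). Machine vertices: (301.149,100.690) → (294.326,117.162) → (277.854,123.985) → (261.382,117.162) → (254.559,100.690) → (261.382,84.218) → (277.854,77.395) → (294.326,84.218) → (301.149,100.690). Closed: final G1 returns to the first vertex.

**Shape 4** — `<path>` regular polygon, stroke `#000000` → engrave (S330, F3359). Machine vertices: (315.051,35.904) → (241.223,19.743) → (264.142,91.761) → (315.051,35.904). Closed: final G1 returns to the first vertex.

**Shape 5** — `<path>` regular polygon, stroke `#000000` → engrave (S330, F3359). Machine vertices: (186.900,8.215) → (168.823,20.563) → (188.555,30.043) → (186.900,8.215). Closed: final G1 returns to the first vertex.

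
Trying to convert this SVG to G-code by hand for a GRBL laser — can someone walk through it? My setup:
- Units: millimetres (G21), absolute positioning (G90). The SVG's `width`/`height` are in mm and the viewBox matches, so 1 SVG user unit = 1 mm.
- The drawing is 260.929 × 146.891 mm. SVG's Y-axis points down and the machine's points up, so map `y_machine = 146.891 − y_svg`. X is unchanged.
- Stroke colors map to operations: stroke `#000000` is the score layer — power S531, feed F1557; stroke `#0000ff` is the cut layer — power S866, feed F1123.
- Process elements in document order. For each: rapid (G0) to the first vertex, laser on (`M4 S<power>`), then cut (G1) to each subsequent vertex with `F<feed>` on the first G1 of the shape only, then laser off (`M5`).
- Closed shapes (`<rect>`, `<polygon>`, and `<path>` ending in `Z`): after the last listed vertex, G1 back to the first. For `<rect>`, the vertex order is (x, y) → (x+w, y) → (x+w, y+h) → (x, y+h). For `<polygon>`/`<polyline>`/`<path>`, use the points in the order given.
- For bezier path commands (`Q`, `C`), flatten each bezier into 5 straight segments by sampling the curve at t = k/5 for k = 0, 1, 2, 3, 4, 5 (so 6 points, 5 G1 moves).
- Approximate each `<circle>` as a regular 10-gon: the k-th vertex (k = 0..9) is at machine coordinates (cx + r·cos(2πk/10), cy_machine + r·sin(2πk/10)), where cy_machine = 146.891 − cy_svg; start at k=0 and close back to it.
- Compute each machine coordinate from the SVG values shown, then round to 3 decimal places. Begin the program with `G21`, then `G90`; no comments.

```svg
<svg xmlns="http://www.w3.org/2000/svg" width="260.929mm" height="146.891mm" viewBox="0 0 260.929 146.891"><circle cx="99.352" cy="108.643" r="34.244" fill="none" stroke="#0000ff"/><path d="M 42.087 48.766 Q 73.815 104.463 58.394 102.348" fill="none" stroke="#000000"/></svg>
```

G21
G90
G0 X133.596 Y38.248
M4 S866
G1 X127.056 Y58.376 F1123
G1 X109.934 Y70.816
G1 X88.770 Y70.816
G1 X71.648 Y58.376
G1 X65.108 Y38.248
G1 X71.648 Y18.120
G1 X88.770 Y5.680
G1 X109.934 Y5.680
G1 X127.056 Y18.120
G1 X133.596 Y38.248
M5
G0 X42.087 Y98.125
M4 S531
G1 X52.892 Y78.159 F1557
G1 X59.926 Y62.817
G1 X63.187 Y52.101
G1 X62.676 Y46.009
G1 X58.394 Y44.543
M5

Since the viewBox matches the mm dimensions, user units are millimetres directly. The only transform is the Y-flip y_m = 146.891 − y_svg.

Shape 1 is a circle drawn with `<circle>`. Its stroke #0000ff means cut at S866, F1123. After flipping Y the toolpath is (133.596,38.248) → (127.056,58.376) → (109.934,70.816) → (88.770,70.816) → (71.648,58.376) → (65.108,38.248) → (71.648,18.120) → (88.770,5.680) → (109.934,5.680) → (127.056,18.120) → (133.596,38.248), returning to the start.

Shape 2 is a quadratic bezier drawn with `<path>`. Its stroke #000000 means score at S531, F1557. After flipping Y the toolpath is (42.087,98.125) → (52.892,78.159) → (59.926,62.817) → (63.187,52.101) → (62.676,46.009) → (58.394,44.543).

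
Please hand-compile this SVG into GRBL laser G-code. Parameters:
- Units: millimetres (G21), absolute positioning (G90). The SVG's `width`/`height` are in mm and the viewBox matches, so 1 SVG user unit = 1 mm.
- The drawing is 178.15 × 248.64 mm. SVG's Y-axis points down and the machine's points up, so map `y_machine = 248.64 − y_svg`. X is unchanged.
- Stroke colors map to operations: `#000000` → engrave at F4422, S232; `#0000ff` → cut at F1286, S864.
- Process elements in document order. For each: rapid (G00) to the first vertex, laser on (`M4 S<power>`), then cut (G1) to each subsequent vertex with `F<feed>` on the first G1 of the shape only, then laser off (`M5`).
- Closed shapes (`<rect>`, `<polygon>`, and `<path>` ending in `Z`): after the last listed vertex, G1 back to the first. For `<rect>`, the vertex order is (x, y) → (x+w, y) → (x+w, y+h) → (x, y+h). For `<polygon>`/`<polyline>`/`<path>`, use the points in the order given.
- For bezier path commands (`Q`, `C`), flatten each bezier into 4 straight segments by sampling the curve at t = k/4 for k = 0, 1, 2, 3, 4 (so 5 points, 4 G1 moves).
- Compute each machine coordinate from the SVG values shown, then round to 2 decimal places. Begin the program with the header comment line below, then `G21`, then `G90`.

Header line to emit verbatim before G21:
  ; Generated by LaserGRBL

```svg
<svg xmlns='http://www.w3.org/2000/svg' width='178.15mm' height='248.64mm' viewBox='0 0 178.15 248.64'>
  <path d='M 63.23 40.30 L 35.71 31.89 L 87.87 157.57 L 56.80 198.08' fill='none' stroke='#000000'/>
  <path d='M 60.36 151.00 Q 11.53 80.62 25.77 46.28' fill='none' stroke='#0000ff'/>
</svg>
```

; Generated by LaserGRBL
G21
G90
G00 X63.23 Y208.34
M4 S232
G1 X35.71 Y216.75 F4422
G1 X87.87 Y91.07
G1 X56.80 Y50.56
M5
G00 X60.36 Y97.64
M4 S864
G1 X39.89 Y130.58 F1286
G1 X27.30 Y159.01
G1 X22.59 Y182.94
G1 X25.77 Y202.36
M5

viewBox `0 0 178.15 248.64` with mm width/height → 1 unit = 1 mm. Flip: y_m = 248.64 − y_svg.

**Shape 1** — `<path>` open polyline, stroke `#000000` → engrave (S232, F4422). Machine vertices: (63.23,208.34) → (35.71,216.75) → (87.87,91.07) → (56.80,50.56). Open path.

**Shape 2** — `<path>` quadratic bezier, stroke `#0000ff` → cut (S864, F1286). Control points (SVG): P0=(60.36,151.00), P1=(11.53,80.62), P2=(25.77,46.28); sampled at t=k/4. Machine vertices: (60.36,97.64) → (39.89,130.58) → (27.30,159.01) → (22.59,182.94) → (25.77,202.36). Open path.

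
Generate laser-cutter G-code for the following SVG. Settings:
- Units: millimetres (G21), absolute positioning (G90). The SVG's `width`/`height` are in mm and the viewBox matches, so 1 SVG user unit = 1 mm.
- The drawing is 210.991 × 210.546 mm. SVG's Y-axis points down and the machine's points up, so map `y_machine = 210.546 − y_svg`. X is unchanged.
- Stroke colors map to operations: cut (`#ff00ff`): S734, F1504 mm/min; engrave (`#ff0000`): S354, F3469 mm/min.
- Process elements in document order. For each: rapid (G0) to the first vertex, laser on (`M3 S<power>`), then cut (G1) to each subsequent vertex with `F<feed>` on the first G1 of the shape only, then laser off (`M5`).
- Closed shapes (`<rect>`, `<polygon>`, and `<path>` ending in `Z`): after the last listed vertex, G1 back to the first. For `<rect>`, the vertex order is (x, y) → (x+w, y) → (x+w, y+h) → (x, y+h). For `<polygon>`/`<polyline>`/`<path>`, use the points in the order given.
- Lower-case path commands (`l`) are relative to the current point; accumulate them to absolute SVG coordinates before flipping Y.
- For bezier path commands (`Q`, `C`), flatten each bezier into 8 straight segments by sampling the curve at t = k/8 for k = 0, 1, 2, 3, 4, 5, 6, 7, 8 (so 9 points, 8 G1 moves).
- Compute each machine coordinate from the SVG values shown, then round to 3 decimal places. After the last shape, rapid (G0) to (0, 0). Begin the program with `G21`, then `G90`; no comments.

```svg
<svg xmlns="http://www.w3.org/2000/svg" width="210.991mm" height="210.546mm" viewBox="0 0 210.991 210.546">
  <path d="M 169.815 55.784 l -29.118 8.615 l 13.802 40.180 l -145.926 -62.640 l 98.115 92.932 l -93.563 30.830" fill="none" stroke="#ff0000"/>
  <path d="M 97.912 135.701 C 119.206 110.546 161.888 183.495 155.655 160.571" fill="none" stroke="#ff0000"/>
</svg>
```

G21
G90
G0 X169.815 Y154.762
M3 S354
G1 X140.697 Y146.147 F3469
G1 X154.499 Y105.967
G1 X8.573 Y168.607
G1 X106.688 Y75.675
G1 X13.125 Y44.845
M5
G0 X97.912 Y74.845
M3 S354
G1 X106.763 Y80.058 F3469
G1 X116.794 Y78.348
G1 X127.183 Y71.986
G1 X137.106 Y63.247
G1 X145.738 Y54.403
G1 X152.257 Y47.727
G1 X155.837 Y45.494
G1 X155.655 Y49.975
M5
G0 X0.000 Y0.000

Since the viewBox matches the mm dimensions, user units are millimetres directly. The only transform is the Y-flip y_m = 210.546 − y_svg.

Shape 1 is a open polyline drawn with `<path>`. Its stroke #ff0000 means engrave at S354, F3469. After flipping Y the toolpath is (169.815,154.762) → (140.697,146.147) → (154.499,105.967) → (8.573,168.607) → (106.688,75.675) → (13.125,44.845).

Shape 2 is a cubic bezier drawn with `<path>`. Its stroke #ff0000 means engrave at S354, F3469. After flipping Y the toolpath is (97.912,74.845) → (106.763,80.058) → (116.794,78.348) → (127.183,71.986) → (137.106,63.247) → (145.738,54.403) → (152.257,47.727) → (155.837,45.494) → (155.655,49.975).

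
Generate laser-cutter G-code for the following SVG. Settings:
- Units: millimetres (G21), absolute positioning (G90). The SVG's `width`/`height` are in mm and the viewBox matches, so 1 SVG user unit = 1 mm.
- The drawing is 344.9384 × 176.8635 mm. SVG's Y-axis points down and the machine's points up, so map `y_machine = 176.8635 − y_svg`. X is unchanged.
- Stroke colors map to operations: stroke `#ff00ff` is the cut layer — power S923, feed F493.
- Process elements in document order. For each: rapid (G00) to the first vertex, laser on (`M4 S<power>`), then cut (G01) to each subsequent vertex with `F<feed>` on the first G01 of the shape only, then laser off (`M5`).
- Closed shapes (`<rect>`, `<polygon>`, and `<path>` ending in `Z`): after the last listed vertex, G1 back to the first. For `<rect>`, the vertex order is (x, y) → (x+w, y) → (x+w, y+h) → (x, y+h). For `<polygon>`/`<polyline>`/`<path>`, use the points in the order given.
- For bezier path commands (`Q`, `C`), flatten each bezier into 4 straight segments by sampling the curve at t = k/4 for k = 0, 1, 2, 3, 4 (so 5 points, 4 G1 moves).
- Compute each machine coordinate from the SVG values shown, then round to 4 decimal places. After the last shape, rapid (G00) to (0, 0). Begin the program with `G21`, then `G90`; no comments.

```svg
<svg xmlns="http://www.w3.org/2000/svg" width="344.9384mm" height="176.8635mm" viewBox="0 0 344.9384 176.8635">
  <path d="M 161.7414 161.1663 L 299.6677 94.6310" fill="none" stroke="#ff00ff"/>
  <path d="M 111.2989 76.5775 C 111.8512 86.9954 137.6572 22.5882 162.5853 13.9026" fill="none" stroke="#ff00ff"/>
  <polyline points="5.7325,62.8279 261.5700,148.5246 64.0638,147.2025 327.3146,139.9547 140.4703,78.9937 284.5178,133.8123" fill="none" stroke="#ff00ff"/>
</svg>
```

1 u = 1 mm; y_m = 176.8635 − y.

[1] `<path>` line segment, #ff00ff→cut S923 F493: (161.7414,15.6972) → (299.6677,82.2325)

[2] `<path>` cubic bezier, #ff00ff→cut S923 F493: (111.2989,100.2860) → (116.0399,104.4625) → (127.8012,124.4596) → (144.1329,148.0387) → (162.5853,162.9609)

[3] `<polyline>` open polyline, #ff00ff→cut S923 F493: (5.7325,114.0356) → (261.5700,28.3389) → (64.0638,29.6610) → (327.3146,36.9088) → (140.4703,97.8698) → (284.5178,43.0512)

G21
G90
G00 X161.7414 Y15.6972
M4 S923
G01 X299.6677 Y82.2325 F493
M5
G00 X111.2989 Y100.2860
M4 S923
G01 X116.0399 Y104.4625 F493
G01 X127.8012 Y124.4596
G01 X144.1329 Y148.0387
G01 X162.5853 Y162.9609
M5
G00 X5.7325 Y114.0356
M4 S923
G01 X261.5700 Y28.3389 F493
G01 X64.0638 Y29.6610
G01 X327.3146 Y36.9088
G01 X140.4703 Y97.8698
G01 X284.5178 Y43.0512
M5
G00 X0.0000 Y0.0000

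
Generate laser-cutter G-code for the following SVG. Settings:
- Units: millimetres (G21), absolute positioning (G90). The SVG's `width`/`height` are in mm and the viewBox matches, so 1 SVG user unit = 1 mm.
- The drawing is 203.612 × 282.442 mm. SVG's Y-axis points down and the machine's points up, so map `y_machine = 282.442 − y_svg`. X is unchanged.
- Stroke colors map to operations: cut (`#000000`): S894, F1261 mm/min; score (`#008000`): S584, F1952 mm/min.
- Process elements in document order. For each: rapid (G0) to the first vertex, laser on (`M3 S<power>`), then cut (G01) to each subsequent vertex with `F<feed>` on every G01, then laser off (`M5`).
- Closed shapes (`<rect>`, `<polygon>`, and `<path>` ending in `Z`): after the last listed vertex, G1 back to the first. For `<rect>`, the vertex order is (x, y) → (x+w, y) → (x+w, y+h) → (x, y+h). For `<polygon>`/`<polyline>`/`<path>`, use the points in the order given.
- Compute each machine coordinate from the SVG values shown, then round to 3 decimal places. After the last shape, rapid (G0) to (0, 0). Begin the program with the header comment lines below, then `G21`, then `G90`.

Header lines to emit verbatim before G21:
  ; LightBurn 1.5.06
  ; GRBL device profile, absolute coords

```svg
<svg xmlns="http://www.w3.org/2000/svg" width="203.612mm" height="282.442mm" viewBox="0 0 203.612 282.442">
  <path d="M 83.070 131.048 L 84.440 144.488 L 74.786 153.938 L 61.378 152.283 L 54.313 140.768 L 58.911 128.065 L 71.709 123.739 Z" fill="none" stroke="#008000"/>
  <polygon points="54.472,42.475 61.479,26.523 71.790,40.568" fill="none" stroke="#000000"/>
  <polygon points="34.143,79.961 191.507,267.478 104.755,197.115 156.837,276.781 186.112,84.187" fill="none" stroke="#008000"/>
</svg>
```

; LightBurn 1.5.06
; GRBL device profile, absolute coords
G21
G90
G0 X83.070 Y151.394
M3 S584
G01 X84.440 Y137.954 F1952
G01 X74.786 Y128.504 F1952
G01 X61.378 Y130.159 F1952
G01 X54.313 Y141.674 F1952
G01 X58.911 Y154.377 F1952
G01 X71.709 Y158.703 F1952
G01 X83.070 Y151.394 F1952
M5
G0 X54.472 Y239.967
M3 S894
G01 X61.479 Y255.919 F1261
G01 X71.790 Y241.874 F1261
G01 X54.472 Y239.967 F1261
M5
G0 X34.143 Y202.481
M3 S584
G01 X191.507 Y14.964 F1952
G01 X104.755 Y85.327 F1952
G01 X156.837 Y5.661 F1952
G01 X186.112 Y198.255 F1952
G01 X34.143 Y202.481 F1952
M5
G0 X0.000 Y0.000

Since the viewBox matches the mm dimensions, user units are millimetres directly. The only transform is the Y-flip y_m = 282.442 − y_svg.

Shape 1 is a regular polygon drawn with `<path>`. Its stroke #008000 means score at S584, F1952. After flipping Y the toolpath is (83.070,151.394) → (84.440,137.954) → (74.786,128.504) → (61.378,130.159) → (54.313,141.674) → (58.911,154.377) → (71.709,158.703) → (83.070,151.394), returning to the start.

Shape 2 is a regular polygon drawn with `<polygon>`. Its stroke #000000 means cut at S894, F1261. After flipping Y the toolpath is (54.472,239.967) → (61.479,255.919) → (71.790,241.874) → (54.472,239.967), returning to the start.

Shape 3 is a closed polygon drawn with `<polygon>`. Its stroke #008000 means score at S584, F1952. After flipping Y the toolpath is (34.143,202.481) → (191.507,14.964) → (104.755,85.327) → (156.837,5.661) → (186.112,198.255) → (34.143,202.481), returning to the start.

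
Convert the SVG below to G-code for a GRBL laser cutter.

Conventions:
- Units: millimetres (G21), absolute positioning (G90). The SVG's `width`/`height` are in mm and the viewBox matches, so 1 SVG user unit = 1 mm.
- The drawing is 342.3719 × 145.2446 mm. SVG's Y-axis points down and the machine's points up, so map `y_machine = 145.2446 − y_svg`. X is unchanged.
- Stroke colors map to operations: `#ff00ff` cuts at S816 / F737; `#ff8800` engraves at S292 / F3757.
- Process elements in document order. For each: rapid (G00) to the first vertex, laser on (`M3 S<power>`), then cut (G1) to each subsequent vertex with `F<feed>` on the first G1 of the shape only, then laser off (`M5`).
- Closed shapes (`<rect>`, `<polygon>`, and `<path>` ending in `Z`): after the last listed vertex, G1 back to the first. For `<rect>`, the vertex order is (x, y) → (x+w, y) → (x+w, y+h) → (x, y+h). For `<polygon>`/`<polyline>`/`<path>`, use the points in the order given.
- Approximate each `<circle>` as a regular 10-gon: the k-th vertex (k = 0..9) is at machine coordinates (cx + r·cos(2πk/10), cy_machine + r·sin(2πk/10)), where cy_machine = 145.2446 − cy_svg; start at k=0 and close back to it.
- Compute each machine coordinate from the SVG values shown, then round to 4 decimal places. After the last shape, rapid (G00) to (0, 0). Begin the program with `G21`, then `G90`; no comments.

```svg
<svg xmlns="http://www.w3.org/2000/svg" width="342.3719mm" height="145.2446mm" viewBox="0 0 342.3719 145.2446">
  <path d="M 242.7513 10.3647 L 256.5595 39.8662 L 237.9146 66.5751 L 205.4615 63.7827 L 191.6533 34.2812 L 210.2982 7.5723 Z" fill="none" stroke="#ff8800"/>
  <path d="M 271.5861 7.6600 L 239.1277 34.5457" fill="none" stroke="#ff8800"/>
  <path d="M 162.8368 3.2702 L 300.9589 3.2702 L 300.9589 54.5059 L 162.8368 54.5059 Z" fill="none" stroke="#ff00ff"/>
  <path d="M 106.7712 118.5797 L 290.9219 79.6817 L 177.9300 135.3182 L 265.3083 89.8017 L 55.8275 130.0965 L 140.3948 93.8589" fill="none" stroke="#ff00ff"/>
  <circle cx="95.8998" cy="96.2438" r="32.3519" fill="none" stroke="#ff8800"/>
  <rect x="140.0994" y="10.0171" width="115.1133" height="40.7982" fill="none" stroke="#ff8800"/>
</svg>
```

G21
G90
G00 X242.7513 Y134.8799
M3 S292
G1 X256.5595 Y105.3784 F3757
G1 X237.9146 Y78.6695
G1 X205.4615 Y81.4619
G1 X191.6533 Y110.9634
G1 X210.2982 Y137.6723
G1 X242.7513 Y134.8799
M5
G00 X271.5861 Y137.5846
M3 S292
G1 X239.1277 Y110.6989 F3757
M5
G00 X162.8368 Y141.9744
M3 S816
G1 X300.9589 Y141.9744 F737
G1 X300.9589 Y90.7387
G1 X162.8368 Y90.7387
G1 X162.8368 Y141.9744
M5
G00 X106.7712 Y26.6649
M3 S816
G1 X290.9219 Y65.5629 F737
G1 X177.9300 Y9.9264
G1 X265.3083 Y55.4429
G1 X55.8275 Y15.1481
G1 X140.3948 Y51.3857
M5
G00 X128.2517 Y49.0008
M3 S292
G1 X122.0730 Y68.0168 F3757
G1 X105.8971 Y79.7693
G1 X85.9025 Y79.7693
G1 X69.7266 Y68.0168
G1 X63.5479 Y49.0008
G1 X69.7266 Y29.9848
G1 X85.9025 Y18.2323
G1 X105.8971 Y18.2323
G1 X122.0730 Y29.9848
G1 X128.2517 Y49.0008
M5
G00 X140.0994 Y135.2275
M3 S292
G1 X255.2127 Y135.2275 F3757
G1 X255.2127 Y94.4293
G1 X140.0994 Y94.4293
G1 X140.0994 Y135.2275
M5
G00 X0.0000 Y0.0000

1 u = 1 mm; y_m = 145.2446 − y.

[1] `<path>` regular polygon, #ff8800→engrave S292 F3757: (242.7513,134.8799) → (256.5595,105.3784) → (237.9146,78.6695) → (205.4615,81.4619) → (191.6533,110.9634) → (210.2982,137.6723) → (242.7513,134.8799) (closed)

[2] `<path>` line segment, #ff8800→engrave S292 F3757: (271.5861,137.5846) → (239.1277,110.6989)

[3] `<path>` rectangle, #ff00ff→cut S816 F737: (162.8368,141.9744) → (300.9589,141.9744) → (300.9589,90.7387) → (162.8368,90.7387) → (162.8368,141.9744) (closed)

[4] `<path>` open polyline, #ff00ff→cut S816 F737: (106.7712,26.6649) → (290.9219,65.5629) → (177.9300,9.9264) → (265.3083,55.4429) → (55.8275,15.1481) → (140.3948,51.3857)

[5] `<circle>` circle, #ff8800→engrave S292 F3757: (128.2517,49.0008) → (122.0730,68.0168) → (105.8971,79.7693) → (85.9025,79.7693) → (69.7266,68.0168) → (63.5479,49.0008) → (69.7266,29.9848) → (85.9025,18.2323) → (105.8971,18.2323) → (122.0730,29.9848) → (128.2517,49.0008) (closed)

[6] `<rect>` rectangle, #ff8800→engrave S292 F3757: (140.0994,135.2275) → (255.2127,135.2275) → (255.2127,94.4293) → (140.0994,94.4293) → (140.0994,135.2275) (closed)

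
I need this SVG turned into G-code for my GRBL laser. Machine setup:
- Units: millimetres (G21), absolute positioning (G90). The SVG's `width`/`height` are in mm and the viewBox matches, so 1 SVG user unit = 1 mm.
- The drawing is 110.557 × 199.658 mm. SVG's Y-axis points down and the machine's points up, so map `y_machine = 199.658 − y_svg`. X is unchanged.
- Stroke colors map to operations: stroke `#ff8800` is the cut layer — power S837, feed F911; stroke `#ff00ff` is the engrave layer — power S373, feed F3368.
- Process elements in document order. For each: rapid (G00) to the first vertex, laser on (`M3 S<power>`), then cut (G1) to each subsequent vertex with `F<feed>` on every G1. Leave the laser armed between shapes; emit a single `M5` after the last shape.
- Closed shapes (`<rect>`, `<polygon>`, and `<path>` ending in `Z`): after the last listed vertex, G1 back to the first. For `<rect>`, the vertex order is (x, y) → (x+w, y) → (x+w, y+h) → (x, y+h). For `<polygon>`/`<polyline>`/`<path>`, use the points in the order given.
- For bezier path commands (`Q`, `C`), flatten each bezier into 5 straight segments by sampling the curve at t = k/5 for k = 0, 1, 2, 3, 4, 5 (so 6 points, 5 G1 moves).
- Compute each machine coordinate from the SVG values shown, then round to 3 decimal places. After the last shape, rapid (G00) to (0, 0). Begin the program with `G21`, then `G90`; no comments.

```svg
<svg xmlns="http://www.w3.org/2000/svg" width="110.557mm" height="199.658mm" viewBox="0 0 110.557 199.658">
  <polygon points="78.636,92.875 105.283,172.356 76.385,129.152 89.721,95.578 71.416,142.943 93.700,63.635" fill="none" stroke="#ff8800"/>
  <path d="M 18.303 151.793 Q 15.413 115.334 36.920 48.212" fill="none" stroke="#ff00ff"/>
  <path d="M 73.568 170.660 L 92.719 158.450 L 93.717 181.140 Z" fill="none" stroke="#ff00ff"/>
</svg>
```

viewBox `0 0 110.557 199.658` with mm width/height → 1 unit = 1 mm. Flip: y_m = 199.658 − y_svg.

**Shape 1** — `<polygon>` closed polygon, stroke `#ff8800` → cut (S837, F911). Machine vertices: (78.636,106.783) → (105.283,27.302) → (76.385,70.506) → (89.721,104.080) → (71.416,56.715) → (93.700,136.023) → (78.636,106.783). Closed: final G1 returns to the first vertex.

**Shape 2** — `<path>` quadratic bezier, stroke `#ff00ff` → engrave (S373, F3368). Control points (SVG): P0=(18.303,151.793), P1=(15.413,115.334), P2=(36.920,48.212); sampled at t=k/5. Machine vertices: (18.303,47.865) → (18.123,63.675) → (19.895,81.938) → (23.618,102.654) → (29.293,125.824) → (36.920,151.446). Open path.

**Shape 3** — `<path>` regular polygon, stroke `#ff00ff` → engrave (S373, F3368). Machine vertices: (73.568,28.998) → (92.719,41.208) → (93.717,18.518) → (73.568,28.998). Closed: final G1 returns to the first vertex.

G21
G90
G00 X78.636 Y106.783
M3 S837
G1 X105.283 Y27.302 F911
G1 X76.385 Y70.506 F911
G1 X89.721 Y104.080 F911
G1 X71.416 Y56.715 F911
G1 X93.700 Y136.023 F911
G1 X78.636 Y106.783 F911
G00 X18.303 Y47.865
M3 S373
G1 X18.123 Y63.675 F3368
G1 X19.895 Y81.938 F3368
G1 X23.618 Y102.654 F3368
G1 X29.293 Y125.824 F3368
G1 X36.920 Y151.446 F3368
G00 X73.568 Y28.998
M3 S373
G1 X92.719 Y41.208 F3368
G1 X93.717 Y18.518 F3368
G1 X73.568 Y28.998 F3368
M5
G00 X0.000 Y0.000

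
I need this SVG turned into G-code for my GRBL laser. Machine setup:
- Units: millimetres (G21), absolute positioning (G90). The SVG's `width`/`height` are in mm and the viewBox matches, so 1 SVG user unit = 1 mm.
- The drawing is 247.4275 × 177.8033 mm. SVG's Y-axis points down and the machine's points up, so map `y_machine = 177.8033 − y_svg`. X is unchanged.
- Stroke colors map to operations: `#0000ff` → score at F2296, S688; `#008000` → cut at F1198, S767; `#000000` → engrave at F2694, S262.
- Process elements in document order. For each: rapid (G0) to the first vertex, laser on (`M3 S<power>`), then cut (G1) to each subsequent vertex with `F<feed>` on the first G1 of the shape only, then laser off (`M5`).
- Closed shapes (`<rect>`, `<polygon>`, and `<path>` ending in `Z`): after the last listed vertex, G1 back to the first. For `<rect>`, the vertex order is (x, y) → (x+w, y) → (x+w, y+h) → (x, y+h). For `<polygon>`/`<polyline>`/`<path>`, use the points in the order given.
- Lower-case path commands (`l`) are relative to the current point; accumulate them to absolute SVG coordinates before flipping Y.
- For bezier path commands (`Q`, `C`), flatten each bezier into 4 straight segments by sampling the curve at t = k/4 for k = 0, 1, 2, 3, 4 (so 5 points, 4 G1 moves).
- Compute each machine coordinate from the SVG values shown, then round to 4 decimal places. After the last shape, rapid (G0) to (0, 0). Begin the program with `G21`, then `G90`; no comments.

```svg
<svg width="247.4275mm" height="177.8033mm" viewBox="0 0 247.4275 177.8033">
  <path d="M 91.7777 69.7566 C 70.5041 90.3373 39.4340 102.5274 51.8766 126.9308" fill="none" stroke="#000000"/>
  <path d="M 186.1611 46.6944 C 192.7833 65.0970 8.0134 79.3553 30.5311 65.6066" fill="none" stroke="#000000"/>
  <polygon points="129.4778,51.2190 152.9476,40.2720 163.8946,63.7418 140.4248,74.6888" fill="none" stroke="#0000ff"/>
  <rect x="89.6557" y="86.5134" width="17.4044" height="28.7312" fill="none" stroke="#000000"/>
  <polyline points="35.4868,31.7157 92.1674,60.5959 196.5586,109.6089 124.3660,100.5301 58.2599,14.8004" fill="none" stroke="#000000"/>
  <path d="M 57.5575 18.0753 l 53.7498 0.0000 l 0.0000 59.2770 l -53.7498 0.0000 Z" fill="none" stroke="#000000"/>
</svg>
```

G21
G90
G0 X91.7777 Y108.0467
M3 S262
G1 X74.8186 Y93.8625 F2694
G1 X59.1836 Y80.8931
G1 X49.8703 Y67.2070
G1 X51.8766 Y50.8725
M5
G0 X186.1611 Y131.1089
M3 S262
G1 X161.4711 Y118.4569 F2694
G1 X102.3853 Y109.5961
G1 X46.2799 Y106.7636
G1 X30.5311 Y112.1967
M5
G0 X129.4778 Y126.5843
M3 S688
G1 X152.9476 Y137.5313 F2296
G1 X163.8946 Y114.0615
G1 X140.4248 Y103.1145
G1 X129.4778 Y126.5843
M5
G0 X89.6557 Y91.2899
M3 S262
G1 X107.0601 Y91.2899 F2694
G1 X107.0601 Y62.5587
G1 X89.6557 Y62.5587
G1 X89.6557 Y91.2899
M5
G0 X35.4868 Y146.0876
M3 S262
G1 X92.1674 Y117.2074 F2694
G1 X196.5586 Y68.1944
G1 X124.3660 Y77.2732
G1 X58.2599 Y163.0029
M5
G0 X57.5575 Y159.7280
M3 S262
G1 X111.3073 Y159.7280 F2694
G1 X111.3073 Y100.4510
G1 X57.5575 Y100.4510
G1 X57.5575 Y159.7280
M5
G0 X0.0000 Y0.0000

1 u = 1 mm; y_m = 177.8033 − y.

[1] `<path>` cubic bezier, #000000→engrave S262 F2694: (91.7777,108.0467) → (74.8186,93.8625) → (59.1836,80.8931) → (49.8703,67.2070) → (51.8766,50.8725)

[2] `<path>` cubic bezier, #000000→engrave S262 F2694: (186.1611,131.1089) → (161.4711,118.4569) → (102.3853,109.5961) → (46.2799,106.7636) → (30.5311,112.1967)

[3] `<polygon>` regular polygon, #0000ff→score S688 F2296: (129.4778,126.5843) → (152.9476,137.5313) → (163.8946,114.0615) → (140.4248,103.1145) → (129.4778,126.5843) (closed)

[4] `<rect>` rectangle, #000000→engrave S262 F2694: (89.6557,91.2899) → (107.0601,91.2899) → (107.0601,62.5587) → (89.6557,62.5587) → (89.6557,91.2899) (closed)

[5] `<polyline>` open polyline, #000000→engrave S262 F2694: (35.4868,146.0876) → (92.1674,117.2074) → (196.5586,68.1944) → (124.3660,77.2732) → (58.2599,163.0029)

[6] `<path>` rectangle, #000000→engrave S262 F2694: (57.5575,159.7280) → (111.3073,159.7280) → (111.3073,100.4510) → (57.5575,100.4510) → (57.5575,159.7280) (closed)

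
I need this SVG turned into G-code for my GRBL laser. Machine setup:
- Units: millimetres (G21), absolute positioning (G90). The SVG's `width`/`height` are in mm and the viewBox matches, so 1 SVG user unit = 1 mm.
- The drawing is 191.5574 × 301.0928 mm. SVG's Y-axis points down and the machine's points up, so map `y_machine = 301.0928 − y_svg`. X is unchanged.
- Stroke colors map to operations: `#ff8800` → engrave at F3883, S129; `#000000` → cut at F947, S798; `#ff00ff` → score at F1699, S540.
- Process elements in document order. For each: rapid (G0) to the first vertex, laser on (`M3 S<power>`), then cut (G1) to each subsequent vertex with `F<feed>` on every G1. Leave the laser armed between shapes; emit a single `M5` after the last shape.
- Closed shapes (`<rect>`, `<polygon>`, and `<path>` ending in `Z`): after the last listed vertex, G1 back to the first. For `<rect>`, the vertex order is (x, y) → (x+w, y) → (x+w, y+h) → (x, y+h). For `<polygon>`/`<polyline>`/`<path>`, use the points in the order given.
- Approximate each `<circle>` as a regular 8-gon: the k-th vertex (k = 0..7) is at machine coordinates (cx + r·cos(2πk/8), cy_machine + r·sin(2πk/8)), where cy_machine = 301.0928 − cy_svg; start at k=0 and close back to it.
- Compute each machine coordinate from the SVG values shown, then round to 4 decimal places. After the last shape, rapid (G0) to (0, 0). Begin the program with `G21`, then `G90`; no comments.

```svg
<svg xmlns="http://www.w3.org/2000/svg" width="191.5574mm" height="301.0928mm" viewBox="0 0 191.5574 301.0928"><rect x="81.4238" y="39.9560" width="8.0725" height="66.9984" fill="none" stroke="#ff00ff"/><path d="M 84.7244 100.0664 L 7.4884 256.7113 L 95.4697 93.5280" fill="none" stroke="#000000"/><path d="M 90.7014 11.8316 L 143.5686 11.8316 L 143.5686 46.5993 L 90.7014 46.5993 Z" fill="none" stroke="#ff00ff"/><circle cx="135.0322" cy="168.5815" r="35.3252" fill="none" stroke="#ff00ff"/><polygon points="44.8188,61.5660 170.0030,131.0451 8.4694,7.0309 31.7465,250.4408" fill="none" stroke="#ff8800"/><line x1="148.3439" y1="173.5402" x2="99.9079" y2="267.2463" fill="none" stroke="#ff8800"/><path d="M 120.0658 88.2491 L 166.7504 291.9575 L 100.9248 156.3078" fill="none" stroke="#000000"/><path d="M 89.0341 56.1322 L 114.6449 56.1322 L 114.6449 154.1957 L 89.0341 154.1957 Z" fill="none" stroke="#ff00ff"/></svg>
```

G21
G90
G0 X81.4238 Y261.1368
M3 S540
G1 X89.4963 Y261.1368 F1699
G1 X89.4963 Y194.1384 F1699
G1 X81.4238 Y194.1384 F1699
G1 X81.4238 Y261.1368 F1699
G0 X84.7244 Y201.0264
M3 S798
G1 X7.4884 Y44.3815 F947
G1 X95.4697 Y207.5648 F947
G0 X90.7014 Y289.2612
M3 S540
G1 X143.5686 Y289.2612 F1699
G1 X143.5686 Y254.4935 F1699
G1 X90.7014 Y254.4935 F1699
G1 X90.7014 Y289.2612 F1699
G0 X170.3574 Y132.5113
M3 S540
G1 X160.0109 Y157.4900 F1699
G1 X135.0322 Y167.8365 F1699
G1 X110.0535 Y157.4900 F1699
G1 X99.7070 Y132.5113 F1699
G1 X110.0535 Y107.5326 F1699
G1 X135.0322 Y97.1861 F1699
G1 X160.0109 Y107.5326 F1699
G1 X170.3574 Y132.5113 F1699
G0 X44.8188 Y239.5268
M3 S129
G1 X170.0030 Y170.0477 F3883
G1 X8.4694 Y294.0619 F3883
G1 X31.7465 Y50.6520 F3883
G1 X44.8188 Y239.5268 F3883
G0 X148.3439 Y127.5526
M3 S129
G1 X99.9079 Y33.8465 F3883
G0 X120.0658 Y212.8437
M3 S798
G1 X166.7504 Y9.1353 F947
G1 X100.9248 Y144.7850 F947
G0 X89.0341 Y244.9606
M3 S540
G1 X114.6449 Y244.9606 F1699
G1 X114.6449 Y146.8971 F1699
G1 X89.0341 Y146.8971 F1699
G1 X89.0341 Y244.9606 F1699
M5
G0 X0.0000 Y0.0000

viewBox `0 0 191.5574 301.0928` with mm width/height → 1 unit = 1 mm. Flip: y_m = 301.0928 − y_svg.

**Shape 1** — `<rect>` rectangle, stroke `#ff00ff` → score (S540, F1699). Machine vertices: (81.4238,261.1368) → (89.4963,261.1368) → (89.4963,194.1384) → (81.4238,194.1384) → (81.4238,261.1368). Closed: final G1 returns to the first vertex.

**Shape 2** — `<path>` open polyline, stroke `#000000` → cut (S798, F947). Machine vertices: (84.7244,201.0264) → (7.4884,44.3815) → (95.4697,207.5648). Open path.

**Shape 3** — `<path>` rectangle, stroke `#ff00ff` → score (S540, F1699). Machine vertices: (90.7014,289.2612) → (143.5686,289.2612) → (143.5686,254.4935) → (90.7014,254.4935) → (90.7014,289.2612). Closed: final G1 returns to the first vertex.

**Shape 4** — `<circle>` circle, stroke `#ff00ff` → score (S540, F1699). Machine vertices: (170.3574,132.5113) → (160.0109,157.4900) → (135.0322,167.8365) → (110.0535,157.4900) → (99.7070,132.5113) → (110.0535,107.5326) → (135.0322,97.1861) → (160.0109,107.5326) → (170.3574,132.5113). Closed: final G1 returns to the first vertex.

**Shape 5** — `<polygon>` closed polygon, stroke `#ff8800` → engrave (S129, F3883). Machine vertices: (44.8188,239.5268) → (170.0030,170.0477) → (8.4694,294.0619) → (31.7465,50.6520) → (44.8188,239.5268). Closed: final G1 returns to the first vertex.

**Shape 6** — `<line>` line segment, stroke `#ff8800` → engrave (S129, F3883). Machine vertices: (148.3439,127.5526) → (99.9079,33.8465). Open path.

**Shape 7** — `<path>` open polyline, stroke `#000000` → cut (S798, F947). Machine vertices: (120.0658,212.8437) → (166.7504,9.1353) → (100.9248,144.7850). Open path.

**Shape 8** — `<path>` rectangle, stroke `#ff00ff` → score (S540, F1699). Machine vertices: (89.0341,244.9606) → (114.6449,244.9606) → (114.6449,146.8971) → (89.0341,146.8971) → (89.0341,244.9606). Closed: final G1 returns to the first vertex.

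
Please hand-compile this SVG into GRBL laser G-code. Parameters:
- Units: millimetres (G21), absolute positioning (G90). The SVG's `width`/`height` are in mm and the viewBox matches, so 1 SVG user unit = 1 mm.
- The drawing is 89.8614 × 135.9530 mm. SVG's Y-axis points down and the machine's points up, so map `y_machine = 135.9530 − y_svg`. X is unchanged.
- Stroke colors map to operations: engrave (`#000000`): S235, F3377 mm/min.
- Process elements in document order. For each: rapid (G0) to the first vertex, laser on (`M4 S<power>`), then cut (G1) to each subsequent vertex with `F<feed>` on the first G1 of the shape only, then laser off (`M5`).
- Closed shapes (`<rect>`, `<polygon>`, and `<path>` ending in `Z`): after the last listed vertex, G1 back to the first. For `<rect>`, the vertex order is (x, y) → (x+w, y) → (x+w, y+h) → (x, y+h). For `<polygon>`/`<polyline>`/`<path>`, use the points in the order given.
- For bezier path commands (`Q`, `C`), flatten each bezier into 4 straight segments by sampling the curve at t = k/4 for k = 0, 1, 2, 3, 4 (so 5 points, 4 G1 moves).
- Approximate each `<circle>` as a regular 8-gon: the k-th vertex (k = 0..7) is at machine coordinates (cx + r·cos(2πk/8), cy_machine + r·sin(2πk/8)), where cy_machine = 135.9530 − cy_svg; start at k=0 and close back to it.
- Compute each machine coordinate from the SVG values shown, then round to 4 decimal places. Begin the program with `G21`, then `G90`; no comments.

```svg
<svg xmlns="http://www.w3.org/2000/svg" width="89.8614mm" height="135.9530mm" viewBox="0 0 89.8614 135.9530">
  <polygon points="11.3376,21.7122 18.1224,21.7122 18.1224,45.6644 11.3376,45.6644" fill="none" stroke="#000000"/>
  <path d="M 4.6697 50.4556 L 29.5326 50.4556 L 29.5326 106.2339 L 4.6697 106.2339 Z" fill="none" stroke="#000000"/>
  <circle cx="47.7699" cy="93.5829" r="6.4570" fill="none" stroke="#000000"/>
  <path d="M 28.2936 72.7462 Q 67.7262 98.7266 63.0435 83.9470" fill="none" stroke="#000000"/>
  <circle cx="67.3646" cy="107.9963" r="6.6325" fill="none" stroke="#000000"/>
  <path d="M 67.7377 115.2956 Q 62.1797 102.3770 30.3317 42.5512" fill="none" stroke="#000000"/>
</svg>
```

viewBox `0 0 89.8614 135.9530` with mm width/height → 1 unit = 1 mm. Flip: y_m = 135.9530 − y_svg.

**Shape 1** — `<polygon>` rectangle, stroke `#000000` → engrave (S235, F3377). Machine vertices: (11.3376,114.2408) → (18.1224,114.2408) → (18.1224,90.2886) → (11.3376,90.2886) → (11.3376,114.2408). Closed: final G1 returns to the first vertex.

**Shape 2** — `<path>` rectangle, stroke `#000000` → engrave (S235, F3377). Machine vertices: (4.6697,85.4974) → (29.5326,85.4974) → (29.5326,29.7191) → (4.6697,29.7191) → (4.6697,85.4974). Closed: final G1 returns to the first vertex.

**Shape 3** — `<circle>` circle, stroke `#000000` → engrave (S235, F3377). Machine vertices: (54.2269,42.3701) → (52.3357,46.9359) → (47.7699,48.8271) → (43.2041,46.9359) → (41.3129,42.3701) → (43.2041,37.8043) → (47.7699,35.9131) → (52.3357,37.8043) → (54.2269,42.3701). Closed: final G1 returns to the first vertex.

**Shape 4** — `<path>` quadratic bezier, stroke `#000000` → engrave (S235, F3377). Control points (SVG): P0=(28.2936,72.7462), P1=(67.7262,98.7266), P2=(63.0435,83.9470); sampled at t=k/4. Machine vertices: (28.2936,63.2068) → (45.2527,52.7641) → (56.6974,47.4164) → (62.6276,47.1637) → (63.0435,52.0060). Open path.

**Shape 5** — `<circle>` circle, stroke `#000000` → engrave (S235, F3377). Machine vertices: (73.9971,27.9567) → (72.0545,32.6466) → (67.3646,34.5892) → (62.6747,32.6466) → (60.7321,27.9567) → (62.6747,23.2668) → (67.3646,21.3242) → (72.0545,23.2668) → (73.9971,27.9567). Closed: final G1 returns to the first vertex.

**Shape 6** — `<path>` quadratic bezier, stroke `#000000` → engrave (S235, F3377). Control points (SVG): P0=(67.7377,115.2956), P1=(62.1797,102.3770), P2=(30.3317,42.5512); sampled at t=k/4. Machine vertices: (67.7377,20.6574) → (63.3156,30.0484) → (55.6072,45.3028) → (44.6126,66.4206) → (30.3317,93.4018). Open path.

G21
G90
G0 X11.3376 Y114.2408
M4 S235
G1 X18.1224 Y114.2408 F3377
G1 X18.1224 Y90.2886
G1 X11.3376 Y90.2886
G1 X11.3376 Y114.2408
M5
G0 X4.6697 Y85.4974
M4 S235
G1 X29.5326 Y85.4974 F3377
G1 X29.5326 Y29.7191
G1 X4.6697 Y29.7191
G1 X4.6697 Y85.4974
M5
G0 X54.2269 Y42.3701
M4 S235
G1 X52.3357 Y46.9359 F3377
G1 X47.7699 Y48.8271
G1 X43.2041 Y46.9359
G1 X41.3129 Y42.3701
G1 X43.2041 Y37.8043
G1 X47.7699 Y35.9131
G1 X52.3357 Y37.8043
G1 X54.2269 Y42.3701
M5
G0 X28.2936 Y63.2068
M4 S235
G1 X45.2527 Y52.7641 F3377
G1 X56.6974 Y47.4164
G1 X62.6276 Y47.1637
G1 X63.0435 Y52.0060
M5
G0 X73.9971 Y27.9567
M4 S235
G1 X72.0545 Y32.6466 F3377
G1 X67.3646 Y34.5892
G1 X62.6747 Y32.6466
G1 X60.7321 Y27.9567
G1 X62.6747 Y23.2668
G1 X67.3646 Y21.3242
G1 X72.0545 Y23.2668
G1 X73.9971 Y27.9567
M5
G0 X67.7377 Y20.6574
M4 S235
G1 X63.3156 Y30.0484 F3377
G1 X55.6072 Y45.3028
G1 X44.6126 Y66.4206
G1 X30.3317 Y93.4018
M5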